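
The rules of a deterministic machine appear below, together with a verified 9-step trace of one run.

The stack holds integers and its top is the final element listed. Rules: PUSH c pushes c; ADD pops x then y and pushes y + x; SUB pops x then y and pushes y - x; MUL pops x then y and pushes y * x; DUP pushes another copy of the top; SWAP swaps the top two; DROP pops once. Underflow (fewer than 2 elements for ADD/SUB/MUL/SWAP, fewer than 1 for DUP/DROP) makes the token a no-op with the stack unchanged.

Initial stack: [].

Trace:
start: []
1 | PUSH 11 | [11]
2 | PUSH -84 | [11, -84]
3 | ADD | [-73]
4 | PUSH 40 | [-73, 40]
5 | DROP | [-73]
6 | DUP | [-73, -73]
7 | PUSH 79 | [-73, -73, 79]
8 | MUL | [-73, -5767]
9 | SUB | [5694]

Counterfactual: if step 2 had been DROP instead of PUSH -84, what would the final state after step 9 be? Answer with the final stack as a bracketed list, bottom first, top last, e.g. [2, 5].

[79]

(re-executing from step 2 with the substitution; state before step 2: [11])
2 | DROP | []
3 | ADD | []
4 | PUSH 40 | [40]
5 | DROP | []
6 | DUP | []
7 | PUSH 79 | [79]
8 | MUL | [79]
9 | SUB | [79]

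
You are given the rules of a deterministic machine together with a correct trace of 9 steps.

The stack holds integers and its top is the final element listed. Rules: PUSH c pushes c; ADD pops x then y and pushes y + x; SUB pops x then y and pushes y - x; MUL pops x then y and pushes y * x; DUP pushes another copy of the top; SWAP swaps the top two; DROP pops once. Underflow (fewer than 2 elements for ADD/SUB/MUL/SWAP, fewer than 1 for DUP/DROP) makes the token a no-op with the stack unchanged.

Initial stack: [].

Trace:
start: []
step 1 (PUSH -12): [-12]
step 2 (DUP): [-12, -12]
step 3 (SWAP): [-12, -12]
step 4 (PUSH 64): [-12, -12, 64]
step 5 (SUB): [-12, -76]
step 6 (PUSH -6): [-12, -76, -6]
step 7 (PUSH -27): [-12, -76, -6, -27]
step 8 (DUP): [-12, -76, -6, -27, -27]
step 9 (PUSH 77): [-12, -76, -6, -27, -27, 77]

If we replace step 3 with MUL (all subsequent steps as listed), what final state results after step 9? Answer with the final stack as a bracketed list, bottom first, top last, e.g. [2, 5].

[80, -6, -27, -27, 77]

(re-executing from step 3 with the substitution; state before step 3: [-12, -12])
step 3 (MUL): [144]
step 4 (PUSH 64): [144, 64]
step 5 (SUB): [80]
step 6 (PUSH -6): [80, -6]
step 7 (PUSH -27): [80, -6, -27]
step 8 (DUP): [80, -6, -27, -27]
step 9 (PUSH 77): [80, -6, -27, -27, 77]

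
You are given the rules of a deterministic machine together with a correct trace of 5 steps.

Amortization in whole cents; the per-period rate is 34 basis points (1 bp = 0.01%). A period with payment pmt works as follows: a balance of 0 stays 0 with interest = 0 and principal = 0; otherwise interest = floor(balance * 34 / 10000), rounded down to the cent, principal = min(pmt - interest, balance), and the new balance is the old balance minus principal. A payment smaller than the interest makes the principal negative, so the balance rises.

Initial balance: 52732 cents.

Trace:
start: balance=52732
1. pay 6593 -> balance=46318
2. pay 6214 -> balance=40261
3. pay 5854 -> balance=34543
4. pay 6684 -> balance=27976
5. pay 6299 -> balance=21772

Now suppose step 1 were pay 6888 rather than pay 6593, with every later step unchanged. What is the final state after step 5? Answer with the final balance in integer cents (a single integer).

(re-executing from step 1 with the substitution; state before step 1: balance=52732)
1. pay 6888 -> balance=46023
2. pay 6214 -> balance=39965
3. pay 5854 -> balance=34246
4. pay 6684 -> balance=27678
5. pay 6299 -> balance=21473

21473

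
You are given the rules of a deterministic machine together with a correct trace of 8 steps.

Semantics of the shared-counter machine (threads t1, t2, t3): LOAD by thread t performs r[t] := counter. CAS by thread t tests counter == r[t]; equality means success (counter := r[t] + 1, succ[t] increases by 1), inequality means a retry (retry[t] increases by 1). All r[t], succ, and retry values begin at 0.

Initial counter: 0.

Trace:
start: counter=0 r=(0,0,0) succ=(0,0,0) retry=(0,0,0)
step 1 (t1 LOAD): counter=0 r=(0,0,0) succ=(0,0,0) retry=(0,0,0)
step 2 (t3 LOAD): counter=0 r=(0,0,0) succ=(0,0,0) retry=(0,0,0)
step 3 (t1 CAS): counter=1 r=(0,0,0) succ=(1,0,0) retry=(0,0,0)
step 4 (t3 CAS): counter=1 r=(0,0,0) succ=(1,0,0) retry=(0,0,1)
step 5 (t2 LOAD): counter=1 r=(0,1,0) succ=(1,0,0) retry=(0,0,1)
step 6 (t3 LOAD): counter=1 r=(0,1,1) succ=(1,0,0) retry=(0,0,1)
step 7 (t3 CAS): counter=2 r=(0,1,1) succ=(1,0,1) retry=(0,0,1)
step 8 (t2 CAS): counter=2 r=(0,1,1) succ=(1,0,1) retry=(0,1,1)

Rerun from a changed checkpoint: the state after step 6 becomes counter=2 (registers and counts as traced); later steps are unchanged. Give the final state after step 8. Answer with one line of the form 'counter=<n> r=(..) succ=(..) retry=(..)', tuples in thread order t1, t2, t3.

state after step 6 := counter=2 r=(0,1,1) succ=(1,0,0) retry=(0,0,1)
step 7 (t3 CAS): counter=2 r=(0,1,1) succ=(1,0,0) retry=(0,0,2)
step 8 (t2 CAS): counter=2 r=(0,1,1) succ=(1,0,0) retry=(0,1,2)

counter=2 r=(0,1,1) succ=(1,0,0) retry=(0,1,2)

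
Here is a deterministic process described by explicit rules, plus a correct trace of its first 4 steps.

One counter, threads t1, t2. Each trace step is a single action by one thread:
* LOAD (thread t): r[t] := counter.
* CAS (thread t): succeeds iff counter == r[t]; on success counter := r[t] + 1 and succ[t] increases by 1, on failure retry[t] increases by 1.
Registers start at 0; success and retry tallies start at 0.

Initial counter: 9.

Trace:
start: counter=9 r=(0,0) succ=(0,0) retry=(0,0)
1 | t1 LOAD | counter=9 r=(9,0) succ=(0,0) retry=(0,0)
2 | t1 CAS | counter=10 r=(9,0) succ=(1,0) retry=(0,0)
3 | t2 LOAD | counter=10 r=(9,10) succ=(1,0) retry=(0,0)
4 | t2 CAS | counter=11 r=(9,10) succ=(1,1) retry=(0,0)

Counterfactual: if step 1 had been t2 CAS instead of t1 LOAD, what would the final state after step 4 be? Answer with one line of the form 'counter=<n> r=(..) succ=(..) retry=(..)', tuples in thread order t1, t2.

counter=10 r=(0,9) succ=(0,1) retry=(1,1)

(re-executing from step 1 with the substitution; state before step 1: counter=9 r=(0,0) succ=(0,0) retry=(0,0))
1 | t2 CAS | counter=9 r=(0,0) succ=(0,0) retry=(0,1)
2 | t1 CAS | counter=9 r=(0,0) succ=(0,0) retry=(1,1)
3 | t2 LOAD | counter=9 r=(0,9) succ=(0,0) retry=(1,1)
4 | t2 CAS | counter=10 r=(0,9) succ=(0,1) retry=(1,1)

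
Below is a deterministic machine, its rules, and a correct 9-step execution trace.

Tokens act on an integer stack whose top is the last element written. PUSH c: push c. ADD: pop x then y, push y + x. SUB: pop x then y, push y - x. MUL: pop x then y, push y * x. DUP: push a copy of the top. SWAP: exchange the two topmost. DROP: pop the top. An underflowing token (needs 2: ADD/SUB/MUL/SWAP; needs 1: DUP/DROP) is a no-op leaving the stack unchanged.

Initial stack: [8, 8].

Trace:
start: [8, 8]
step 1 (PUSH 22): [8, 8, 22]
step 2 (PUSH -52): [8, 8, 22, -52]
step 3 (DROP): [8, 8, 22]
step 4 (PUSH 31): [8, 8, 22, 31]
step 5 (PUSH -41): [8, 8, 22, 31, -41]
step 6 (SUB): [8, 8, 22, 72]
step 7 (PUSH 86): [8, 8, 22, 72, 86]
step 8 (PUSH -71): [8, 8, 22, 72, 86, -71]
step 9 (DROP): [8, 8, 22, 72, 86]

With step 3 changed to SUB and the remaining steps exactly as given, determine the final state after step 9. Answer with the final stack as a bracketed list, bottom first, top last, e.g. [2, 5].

[8, 8, 74, 72, 86]

(re-executing from step 3 with the substitution; state before step 3: [8, 8, 22, -52])
step 3 (SUB): [8, 8, 74]
step 4 (PUSH 31): [8, 8, 74, 31]
step 5 (PUSH -41): [8, 8, 74, 31, -41]
step 6 (SUB): [8, 8, 74, 72]
step 7 (PUSH 86): [8, 8, 74, 72, 86]
step 8 (PUSH -71): [8, 8, 74, 72, 86, -71]
step 9 (DROP): [8, 8, 74, 72, 86]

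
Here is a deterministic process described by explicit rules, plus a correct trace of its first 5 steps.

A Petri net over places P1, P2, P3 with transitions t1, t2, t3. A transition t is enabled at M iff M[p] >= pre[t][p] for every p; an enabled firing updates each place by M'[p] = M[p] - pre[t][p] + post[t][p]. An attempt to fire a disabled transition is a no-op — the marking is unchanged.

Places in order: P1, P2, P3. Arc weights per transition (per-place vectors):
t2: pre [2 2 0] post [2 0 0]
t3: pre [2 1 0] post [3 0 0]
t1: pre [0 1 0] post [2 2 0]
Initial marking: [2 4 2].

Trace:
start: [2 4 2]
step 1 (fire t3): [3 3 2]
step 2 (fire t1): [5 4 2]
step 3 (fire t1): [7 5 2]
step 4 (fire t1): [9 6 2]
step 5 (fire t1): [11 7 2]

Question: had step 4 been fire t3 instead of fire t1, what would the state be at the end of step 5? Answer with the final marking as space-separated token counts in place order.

10 5 2

(re-executing from step 4 with the substitution; state before step 4: [7 5 2])
step 4 (fire t3): [8 4 2]
step 5 (fire t1): [10 5 2]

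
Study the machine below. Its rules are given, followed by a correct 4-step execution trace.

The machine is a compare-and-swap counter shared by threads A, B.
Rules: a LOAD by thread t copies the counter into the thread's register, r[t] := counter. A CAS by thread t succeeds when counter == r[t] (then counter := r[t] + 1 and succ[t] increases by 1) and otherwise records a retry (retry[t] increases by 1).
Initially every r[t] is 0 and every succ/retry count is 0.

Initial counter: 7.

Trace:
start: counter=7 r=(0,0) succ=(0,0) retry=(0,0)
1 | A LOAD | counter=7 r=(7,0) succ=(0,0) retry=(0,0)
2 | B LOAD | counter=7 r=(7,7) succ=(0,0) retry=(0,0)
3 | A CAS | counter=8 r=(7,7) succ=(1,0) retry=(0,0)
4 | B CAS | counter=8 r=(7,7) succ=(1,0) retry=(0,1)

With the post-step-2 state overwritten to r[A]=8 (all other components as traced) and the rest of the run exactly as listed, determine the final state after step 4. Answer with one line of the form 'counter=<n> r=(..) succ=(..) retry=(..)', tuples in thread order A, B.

state after step 2 := counter=7 r=(8,7) succ=(0,0) retry=(0,0)
3 | A CAS | counter=7 r=(8,7) succ=(0,0) retry=(1,0)
4 | B CAS | counter=8 r=(8,7) succ=(0,1) retry=(1,0)

counter=8 r=(8,7) succ=(0,1) retry=(1,0)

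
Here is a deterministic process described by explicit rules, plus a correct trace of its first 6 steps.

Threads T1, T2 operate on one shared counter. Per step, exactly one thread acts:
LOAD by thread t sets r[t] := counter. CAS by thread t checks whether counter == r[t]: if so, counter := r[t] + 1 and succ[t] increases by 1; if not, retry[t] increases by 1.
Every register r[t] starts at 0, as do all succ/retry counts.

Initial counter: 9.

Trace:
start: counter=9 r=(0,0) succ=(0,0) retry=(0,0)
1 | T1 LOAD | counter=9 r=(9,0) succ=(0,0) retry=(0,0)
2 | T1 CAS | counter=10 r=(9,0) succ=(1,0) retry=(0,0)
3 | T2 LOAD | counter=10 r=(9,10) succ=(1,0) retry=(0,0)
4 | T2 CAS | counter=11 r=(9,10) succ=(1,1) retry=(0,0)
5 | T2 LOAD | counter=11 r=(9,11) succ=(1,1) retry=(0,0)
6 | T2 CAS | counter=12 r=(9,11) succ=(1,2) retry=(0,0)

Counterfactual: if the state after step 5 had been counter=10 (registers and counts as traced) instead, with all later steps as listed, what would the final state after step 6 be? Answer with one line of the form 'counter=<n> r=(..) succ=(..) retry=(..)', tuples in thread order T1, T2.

state after step 5 := counter=10 r=(9,11) succ=(1,1) retry=(0,0)
6 | T2 CAS | counter=10 r=(9,11) succ=(1,1) retry=(0,1)

counter=10 r=(9,11) succ=(1,1) retry=(0,1)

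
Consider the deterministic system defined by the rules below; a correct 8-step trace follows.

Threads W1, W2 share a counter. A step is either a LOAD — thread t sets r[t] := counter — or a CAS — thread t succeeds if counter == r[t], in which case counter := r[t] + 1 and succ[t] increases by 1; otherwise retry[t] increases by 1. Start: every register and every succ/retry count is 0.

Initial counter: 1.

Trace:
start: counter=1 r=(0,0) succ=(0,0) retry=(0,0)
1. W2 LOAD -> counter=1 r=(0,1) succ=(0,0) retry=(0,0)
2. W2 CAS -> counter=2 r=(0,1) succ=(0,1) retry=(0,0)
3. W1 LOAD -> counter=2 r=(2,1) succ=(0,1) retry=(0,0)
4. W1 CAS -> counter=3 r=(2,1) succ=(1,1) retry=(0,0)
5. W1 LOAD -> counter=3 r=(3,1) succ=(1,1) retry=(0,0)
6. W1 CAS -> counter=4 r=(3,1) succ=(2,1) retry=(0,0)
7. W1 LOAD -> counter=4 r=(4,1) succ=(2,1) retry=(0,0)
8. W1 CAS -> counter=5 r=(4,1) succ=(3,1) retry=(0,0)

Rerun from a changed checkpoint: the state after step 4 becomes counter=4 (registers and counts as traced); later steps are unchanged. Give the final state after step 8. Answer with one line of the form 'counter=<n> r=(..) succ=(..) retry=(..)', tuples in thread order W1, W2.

counter=6 r=(5,1) succ=(3,1) retry=(0,0)

state after step 4 := counter=4 r=(2,1) succ=(1,1) retry=(0,0)
5. W1 LOAD -> counter=4 r=(4,1) succ=(1,1) retry=(0,0)
6. W1 CAS -> counter=5 r=(4,1) succ=(2,1) retry=(0,0)
7. W1 LOAD -> counter=5 r=(5,1) succ=(2,1) retry=(0,0)
8. W1 CAS -> counter=6 r=(5,1) succ=(3,1) retry=(0,0)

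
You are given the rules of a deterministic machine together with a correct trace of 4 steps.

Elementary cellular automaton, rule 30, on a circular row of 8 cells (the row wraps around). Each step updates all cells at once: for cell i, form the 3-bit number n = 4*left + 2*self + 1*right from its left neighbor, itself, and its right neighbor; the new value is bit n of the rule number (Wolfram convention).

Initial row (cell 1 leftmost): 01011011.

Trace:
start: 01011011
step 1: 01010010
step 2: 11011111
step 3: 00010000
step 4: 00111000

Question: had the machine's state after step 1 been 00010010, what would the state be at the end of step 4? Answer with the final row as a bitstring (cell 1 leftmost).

10010001

state after step 1 := 00010010
step 2: 00111111
step 3: 11100000
step 4: 10010001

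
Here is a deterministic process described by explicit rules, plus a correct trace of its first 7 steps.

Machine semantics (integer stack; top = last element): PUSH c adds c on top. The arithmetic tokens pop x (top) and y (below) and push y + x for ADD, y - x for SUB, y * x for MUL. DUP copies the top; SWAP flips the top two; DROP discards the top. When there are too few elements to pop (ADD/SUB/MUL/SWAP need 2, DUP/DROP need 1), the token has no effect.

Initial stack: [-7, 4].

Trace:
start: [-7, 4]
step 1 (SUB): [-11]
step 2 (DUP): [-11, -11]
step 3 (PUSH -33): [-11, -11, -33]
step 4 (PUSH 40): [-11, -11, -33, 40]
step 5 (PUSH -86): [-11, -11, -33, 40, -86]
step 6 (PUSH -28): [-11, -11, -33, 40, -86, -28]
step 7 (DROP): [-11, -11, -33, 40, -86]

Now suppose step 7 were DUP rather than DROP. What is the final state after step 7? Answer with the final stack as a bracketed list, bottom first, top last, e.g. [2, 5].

(re-executing from step 7 with the substitution; state before step 7: [-11, -11, -33, 40, -86, -28])
step 7 (DUP): [-11, -11, -33, 40, -86, -28, -28]

[-11, -11, -33, 40, -86, -28, -28]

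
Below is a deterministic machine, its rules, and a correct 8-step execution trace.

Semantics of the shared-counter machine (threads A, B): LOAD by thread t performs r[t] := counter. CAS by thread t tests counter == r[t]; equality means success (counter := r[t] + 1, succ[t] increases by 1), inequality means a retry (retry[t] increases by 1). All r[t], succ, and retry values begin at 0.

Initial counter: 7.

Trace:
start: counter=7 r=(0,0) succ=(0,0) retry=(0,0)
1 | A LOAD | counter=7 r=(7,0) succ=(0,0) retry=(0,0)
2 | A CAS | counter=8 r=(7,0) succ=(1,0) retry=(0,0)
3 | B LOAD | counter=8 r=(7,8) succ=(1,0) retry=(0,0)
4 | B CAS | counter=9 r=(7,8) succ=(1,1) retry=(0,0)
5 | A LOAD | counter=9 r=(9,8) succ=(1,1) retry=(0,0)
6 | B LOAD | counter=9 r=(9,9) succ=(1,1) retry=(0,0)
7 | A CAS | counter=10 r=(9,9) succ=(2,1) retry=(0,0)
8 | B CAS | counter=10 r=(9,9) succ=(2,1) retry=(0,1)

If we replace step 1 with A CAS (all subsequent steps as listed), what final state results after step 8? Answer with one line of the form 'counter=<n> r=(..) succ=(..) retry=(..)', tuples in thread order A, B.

counter=9 r=(8,8) succ=(1,1) retry=(2,1)

(re-executing from step 1 with the substitution; state before step 1: counter=7 r=(0,0) succ=(0,0) retry=(0,0))
1 | A CAS | counter=7 r=(0,0) succ=(0,0) retry=(1,0)
2 | A CAS | counter=7 r=(0,0) succ=(0,0) retry=(2,0)
3 | B LOAD | counter=7 r=(0,7) succ=(0,0) retry=(2,0)
4 | B CAS | counter=8 r=(0,7) succ=(0,1) retry=(2,0)
5 | A LOAD | counter=8 r=(8,7) succ=(0,1) retry=(2,0)
6 | B LOAD | counter=8 r=(8,8) succ=(0,1) retry=(2,0)
7 | A CAS | counter=9 r=(8,8) succ=(1,1) retry=(2,0)
8 | B CAS | counter=9 r=(8,8) succ=(1,1) retry=(2,1)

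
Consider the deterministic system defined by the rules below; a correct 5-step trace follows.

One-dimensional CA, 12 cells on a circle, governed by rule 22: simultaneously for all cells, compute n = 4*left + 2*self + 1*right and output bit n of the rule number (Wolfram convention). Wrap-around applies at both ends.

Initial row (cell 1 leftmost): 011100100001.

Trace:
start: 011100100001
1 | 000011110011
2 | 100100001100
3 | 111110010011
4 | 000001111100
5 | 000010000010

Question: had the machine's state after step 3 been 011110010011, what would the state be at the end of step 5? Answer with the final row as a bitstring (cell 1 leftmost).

000010000010

state after step 3 := 011110010011
4 | 000001111100
5 | 000010000010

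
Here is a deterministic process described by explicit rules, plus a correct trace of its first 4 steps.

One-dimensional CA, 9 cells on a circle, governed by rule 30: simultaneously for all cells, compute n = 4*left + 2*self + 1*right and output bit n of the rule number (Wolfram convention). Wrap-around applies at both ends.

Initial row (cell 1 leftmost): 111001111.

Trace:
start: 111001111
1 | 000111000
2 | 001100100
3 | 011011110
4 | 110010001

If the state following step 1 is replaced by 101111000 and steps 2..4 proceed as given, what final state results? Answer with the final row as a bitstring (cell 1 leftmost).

state after step 1 := 101111000
2 | 101000101
3 | 001101101
4 | 111001001

111001001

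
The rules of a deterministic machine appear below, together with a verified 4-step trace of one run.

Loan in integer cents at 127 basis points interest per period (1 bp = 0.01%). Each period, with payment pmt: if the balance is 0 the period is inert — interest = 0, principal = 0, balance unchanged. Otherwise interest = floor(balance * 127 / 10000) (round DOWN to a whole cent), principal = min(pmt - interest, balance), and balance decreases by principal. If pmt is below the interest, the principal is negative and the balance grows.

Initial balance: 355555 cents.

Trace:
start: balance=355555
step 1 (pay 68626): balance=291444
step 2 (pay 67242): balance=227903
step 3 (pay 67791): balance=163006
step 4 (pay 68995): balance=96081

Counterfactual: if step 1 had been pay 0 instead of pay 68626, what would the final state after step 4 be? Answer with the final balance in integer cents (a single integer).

167353

(re-executing from step 1 with the substitution; state before step 1: balance=355555)
step 1 (pay 0): balance=360070
step 2 (pay 67242): balance=297400
step 3 (pay 67791): balance=233385
step 4 (pay 68995): balance=167353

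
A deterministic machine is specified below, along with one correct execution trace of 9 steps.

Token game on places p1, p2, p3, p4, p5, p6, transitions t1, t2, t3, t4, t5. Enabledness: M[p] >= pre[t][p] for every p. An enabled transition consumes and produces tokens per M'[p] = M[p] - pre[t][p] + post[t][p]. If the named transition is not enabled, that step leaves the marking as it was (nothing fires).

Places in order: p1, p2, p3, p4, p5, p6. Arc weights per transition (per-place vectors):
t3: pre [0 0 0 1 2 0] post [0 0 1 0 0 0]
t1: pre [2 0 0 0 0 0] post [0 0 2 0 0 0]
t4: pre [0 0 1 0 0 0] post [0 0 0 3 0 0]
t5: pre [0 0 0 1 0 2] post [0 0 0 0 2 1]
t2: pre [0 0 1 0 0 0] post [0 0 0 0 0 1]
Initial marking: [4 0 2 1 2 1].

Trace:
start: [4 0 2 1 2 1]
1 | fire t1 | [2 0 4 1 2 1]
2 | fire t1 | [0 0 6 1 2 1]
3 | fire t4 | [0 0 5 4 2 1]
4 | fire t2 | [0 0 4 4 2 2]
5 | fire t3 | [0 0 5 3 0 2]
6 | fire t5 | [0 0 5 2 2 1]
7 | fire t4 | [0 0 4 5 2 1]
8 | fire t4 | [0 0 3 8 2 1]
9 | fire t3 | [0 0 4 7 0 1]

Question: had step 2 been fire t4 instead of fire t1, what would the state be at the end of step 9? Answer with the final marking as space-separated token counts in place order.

(re-executing from step 2 with the substitution; state before step 2: [2 0 4 1 2 1])
2 | fire t4 | [2 0 3 4 2 1]
3 | fire t4 | [2 0 2 7 2 1]
4 | fire t2 | [2 0 1 7 2 2]
5 | fire t3 | [2 0 2 6 0 2]
6 | fire t5 | [2 0 2 5 2 1]
7 | fire t4 | [2 0 1 8 2 1]
8 | fire t4 | [2 0 0 11 2 1]
9 | fire t3 | [2 0 1 10 0 1]

2 0 1 10 0 1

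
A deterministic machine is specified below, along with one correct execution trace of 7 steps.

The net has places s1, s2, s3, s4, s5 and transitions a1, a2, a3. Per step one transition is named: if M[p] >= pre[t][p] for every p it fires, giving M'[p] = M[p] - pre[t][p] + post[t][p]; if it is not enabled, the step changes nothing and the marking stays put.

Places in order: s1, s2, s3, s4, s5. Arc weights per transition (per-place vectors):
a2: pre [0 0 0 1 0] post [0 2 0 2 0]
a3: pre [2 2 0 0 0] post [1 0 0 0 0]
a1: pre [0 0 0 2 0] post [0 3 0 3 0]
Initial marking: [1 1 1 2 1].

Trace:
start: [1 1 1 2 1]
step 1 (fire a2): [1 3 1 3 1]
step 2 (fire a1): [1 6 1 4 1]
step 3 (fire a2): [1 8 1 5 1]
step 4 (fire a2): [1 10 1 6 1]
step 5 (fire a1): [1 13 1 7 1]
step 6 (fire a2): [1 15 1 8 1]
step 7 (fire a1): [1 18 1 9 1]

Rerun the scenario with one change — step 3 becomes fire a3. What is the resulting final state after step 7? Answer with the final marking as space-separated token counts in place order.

1 16 1 8 1

(re-executing from step 3 with the substitution; state before step 3: [1 6 1 4 1])
step 3 (fire a3): [1 6 1 4 1]
step 4 (fire a2): [1 8 1 5 1]
step 5 (fire a1): [1 11 1 6 1]
step 6 (fire a2): [1 13 1 7 1]
step 7 (fire a1): [1 16 1 8 1]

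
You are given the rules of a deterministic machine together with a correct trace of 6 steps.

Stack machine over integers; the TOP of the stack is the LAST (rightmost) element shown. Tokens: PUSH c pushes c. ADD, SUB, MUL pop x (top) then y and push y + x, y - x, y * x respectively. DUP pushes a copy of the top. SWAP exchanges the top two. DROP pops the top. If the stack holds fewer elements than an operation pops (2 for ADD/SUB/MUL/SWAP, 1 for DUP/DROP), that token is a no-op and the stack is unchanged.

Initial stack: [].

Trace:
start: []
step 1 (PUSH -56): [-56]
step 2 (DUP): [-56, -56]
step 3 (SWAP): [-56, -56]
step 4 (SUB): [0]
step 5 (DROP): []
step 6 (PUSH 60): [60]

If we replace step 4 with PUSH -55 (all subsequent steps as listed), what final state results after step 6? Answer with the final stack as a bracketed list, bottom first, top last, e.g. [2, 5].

(re-executing from step 4 with the substitution; state before step 4: [-56, -56])
step 4 (PUSH -55): [-56, -56, -55]
step 5 (DROP): [-56, -56]
step 6 (PUSH 60): [-56, -56, 60]

[-56, -56, 60]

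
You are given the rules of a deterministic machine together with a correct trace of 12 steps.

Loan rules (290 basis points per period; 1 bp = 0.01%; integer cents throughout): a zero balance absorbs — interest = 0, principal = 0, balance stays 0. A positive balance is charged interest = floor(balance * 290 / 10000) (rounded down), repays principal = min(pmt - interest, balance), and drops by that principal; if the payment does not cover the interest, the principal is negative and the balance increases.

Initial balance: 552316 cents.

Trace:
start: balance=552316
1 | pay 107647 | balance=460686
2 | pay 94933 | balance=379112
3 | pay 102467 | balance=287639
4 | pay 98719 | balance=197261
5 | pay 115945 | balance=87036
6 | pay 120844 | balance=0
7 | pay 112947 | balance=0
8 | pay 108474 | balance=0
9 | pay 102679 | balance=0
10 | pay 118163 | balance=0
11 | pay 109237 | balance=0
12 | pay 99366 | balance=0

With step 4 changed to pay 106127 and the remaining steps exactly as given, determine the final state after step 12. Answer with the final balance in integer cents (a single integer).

0

(re-executing from step 4 with the substitution; state before step 4: balance=287639)
4 | pay 106127 | balance=189853
5 | pay 115945 | balance=79413
6 | pay 120844 | balance=0
7 | pay 112947 | balance=0
8 | pay 108474 | balance=0
9 | pay 102679 | balance=0
10 | pay 118163 | balance=0
11 | pay 109237 | balance=0
12 | pay 99366 | balance=0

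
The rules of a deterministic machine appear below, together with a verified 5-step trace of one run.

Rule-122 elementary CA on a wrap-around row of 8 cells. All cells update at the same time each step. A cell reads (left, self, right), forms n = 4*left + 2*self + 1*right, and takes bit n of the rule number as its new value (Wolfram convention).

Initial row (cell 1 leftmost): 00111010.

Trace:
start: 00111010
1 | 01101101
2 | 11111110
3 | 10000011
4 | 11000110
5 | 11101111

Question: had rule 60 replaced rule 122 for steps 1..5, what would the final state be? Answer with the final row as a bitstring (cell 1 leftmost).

01010101

(re-executing steps 1..5 under rule 60; state before step 1: 00111010)
1 | 00100111
2 | 10110100
3 | 11101110
4 | 10011001
5 | 01010101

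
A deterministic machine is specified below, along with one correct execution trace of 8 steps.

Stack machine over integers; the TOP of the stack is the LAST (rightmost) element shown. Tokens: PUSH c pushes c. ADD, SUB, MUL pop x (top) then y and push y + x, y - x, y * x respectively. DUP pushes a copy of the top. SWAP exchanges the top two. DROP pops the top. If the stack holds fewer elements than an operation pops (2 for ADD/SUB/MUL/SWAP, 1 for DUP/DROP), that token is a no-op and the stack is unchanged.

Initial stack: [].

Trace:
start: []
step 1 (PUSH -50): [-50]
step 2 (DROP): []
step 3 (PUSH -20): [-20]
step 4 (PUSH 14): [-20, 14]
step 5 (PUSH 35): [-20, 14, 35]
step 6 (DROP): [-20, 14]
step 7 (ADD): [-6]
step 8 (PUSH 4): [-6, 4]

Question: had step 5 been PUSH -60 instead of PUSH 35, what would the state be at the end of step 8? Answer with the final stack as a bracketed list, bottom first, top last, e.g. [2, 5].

[-6, 4]

(re-executing from step 5 with the substitution; state before step 5: [-20, 14])
step 5 (PUSH -60): [-20, 14, -60]
step 6 (DROP): [-20, 14]
step 7 (ADD): [-6]
step 8 (PUSH 4): [-6, 4]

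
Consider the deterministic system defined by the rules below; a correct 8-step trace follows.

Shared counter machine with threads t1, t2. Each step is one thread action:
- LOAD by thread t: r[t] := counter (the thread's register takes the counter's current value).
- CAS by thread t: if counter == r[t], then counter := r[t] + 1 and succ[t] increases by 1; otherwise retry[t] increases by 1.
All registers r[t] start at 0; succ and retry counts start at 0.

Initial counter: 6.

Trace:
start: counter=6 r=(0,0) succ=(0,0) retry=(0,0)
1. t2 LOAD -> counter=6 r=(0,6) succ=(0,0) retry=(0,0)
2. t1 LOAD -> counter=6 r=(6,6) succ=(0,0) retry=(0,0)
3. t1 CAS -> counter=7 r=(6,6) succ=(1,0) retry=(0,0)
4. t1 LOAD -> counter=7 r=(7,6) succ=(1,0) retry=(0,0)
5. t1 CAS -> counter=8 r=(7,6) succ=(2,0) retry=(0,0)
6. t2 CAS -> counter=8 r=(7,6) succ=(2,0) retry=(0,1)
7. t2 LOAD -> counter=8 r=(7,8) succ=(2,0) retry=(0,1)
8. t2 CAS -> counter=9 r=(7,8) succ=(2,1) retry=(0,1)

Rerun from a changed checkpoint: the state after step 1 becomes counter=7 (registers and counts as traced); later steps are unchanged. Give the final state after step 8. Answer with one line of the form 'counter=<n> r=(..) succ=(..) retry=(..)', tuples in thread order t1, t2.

state after step 1 := counter=7 r=(0,6) succ=(0,0) retry=(0,0)
2. t1 LOAD -> counter=7 r=(7,6) succ=(0,0) retry=(0,0)
3. t1 CAS -> counter=8 r=(7,6) succ=(1,0) retry=(0,0)
4. t1 LOAD -> counter=8 r=(8,6) succ=(1,0) retry=(0,0)
5. t1 CAS -> counter=9 r=(8,6) succ=(2,0) retry=(0,0)
6. t2 CAS -> counter=9 r=(8,6) succ=(2,0) retry=(0,1)
7. t2 LOAD -> counter=9 r=(8,9) succ=(2,0) retry=(0,1)
8. t2 CAS -> counter=10 r=(8,9) succ=(2,1) retry=(0,1)

counter=10 r=(8,9) succ=(2,1) retry=(0,1)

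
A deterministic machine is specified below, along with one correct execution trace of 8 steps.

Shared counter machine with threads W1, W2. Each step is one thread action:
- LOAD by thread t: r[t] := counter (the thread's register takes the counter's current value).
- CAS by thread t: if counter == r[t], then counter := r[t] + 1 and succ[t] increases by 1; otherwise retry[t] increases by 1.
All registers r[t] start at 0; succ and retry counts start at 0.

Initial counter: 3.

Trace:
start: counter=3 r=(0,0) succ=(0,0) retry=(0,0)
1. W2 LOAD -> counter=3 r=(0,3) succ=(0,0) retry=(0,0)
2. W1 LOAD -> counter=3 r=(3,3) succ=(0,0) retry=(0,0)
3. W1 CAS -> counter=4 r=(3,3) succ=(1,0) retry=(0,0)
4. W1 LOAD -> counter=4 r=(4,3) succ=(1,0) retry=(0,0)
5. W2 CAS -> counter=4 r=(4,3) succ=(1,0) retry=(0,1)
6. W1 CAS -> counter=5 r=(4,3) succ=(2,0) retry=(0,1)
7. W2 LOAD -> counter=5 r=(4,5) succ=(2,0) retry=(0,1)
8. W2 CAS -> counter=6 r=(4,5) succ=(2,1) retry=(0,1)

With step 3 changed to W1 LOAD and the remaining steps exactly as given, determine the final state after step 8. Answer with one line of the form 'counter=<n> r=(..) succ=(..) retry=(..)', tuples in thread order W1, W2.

counter=5 r=(3,4) succ=(0,2) retry=(1,0)

(re-executing from step 3 with the substitution; state before step 3: counter=3 r=(3,3) succ=(0,0) retry=(0,0))
3. W1 LOAD -> counter=3 r=(3,3) succ=(0,0) retry=(0,0)
4. W1 LOAD -> counter=3 r=(3,3) succ=(0,0) retry=(0,0)
5. W2 CAS -> counter=4 r=(3,3) succ=(0,1) retry=(0,0)
6. W1 CAS -> counter=4 r=(3,3) succ=(0,1) retry=(1,0)
7. W2 LOAD -> counter=4 r=(3,4) succ=(0,1) retry=(1,0)
8. W2 CAS -> counter=5 r=(3,4) succ=(0,2) retry=(1,0)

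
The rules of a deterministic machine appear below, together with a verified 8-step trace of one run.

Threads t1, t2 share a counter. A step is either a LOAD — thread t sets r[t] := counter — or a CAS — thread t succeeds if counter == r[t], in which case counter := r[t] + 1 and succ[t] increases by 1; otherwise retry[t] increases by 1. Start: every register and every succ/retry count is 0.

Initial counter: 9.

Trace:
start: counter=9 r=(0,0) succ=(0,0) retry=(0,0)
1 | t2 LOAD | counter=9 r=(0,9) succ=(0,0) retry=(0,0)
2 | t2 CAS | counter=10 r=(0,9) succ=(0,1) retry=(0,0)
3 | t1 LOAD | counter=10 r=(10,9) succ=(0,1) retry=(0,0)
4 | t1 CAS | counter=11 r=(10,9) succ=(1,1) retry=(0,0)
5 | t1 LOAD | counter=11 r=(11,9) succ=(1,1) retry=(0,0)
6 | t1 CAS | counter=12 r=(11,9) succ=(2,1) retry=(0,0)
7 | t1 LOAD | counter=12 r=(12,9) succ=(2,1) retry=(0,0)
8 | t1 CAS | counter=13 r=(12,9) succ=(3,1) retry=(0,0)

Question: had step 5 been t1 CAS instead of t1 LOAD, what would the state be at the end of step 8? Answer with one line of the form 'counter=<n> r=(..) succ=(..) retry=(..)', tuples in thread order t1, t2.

(re-executing from step 5 with the substitution; state before step 5: counter=11 r=(10,9) succ=(1,1) retry=(0,0))
5 | t1 CAS | counter=11 r=(10,9) succ=(1,1) retry=(1,0)
6 | t1 CAS | counter=11 r=(10,9) succ=(1,1) retry=(2,0)
7 | t1 LOAD | counter=11 r=(11,9) succ=(1,1) retry=(2,0)
8 | t1 CAS | counter=12 r=(11,9) succ=(2,1) retry=(2,0)

counter=12 r=(11,9) succ=(2,1) retry=(2,0)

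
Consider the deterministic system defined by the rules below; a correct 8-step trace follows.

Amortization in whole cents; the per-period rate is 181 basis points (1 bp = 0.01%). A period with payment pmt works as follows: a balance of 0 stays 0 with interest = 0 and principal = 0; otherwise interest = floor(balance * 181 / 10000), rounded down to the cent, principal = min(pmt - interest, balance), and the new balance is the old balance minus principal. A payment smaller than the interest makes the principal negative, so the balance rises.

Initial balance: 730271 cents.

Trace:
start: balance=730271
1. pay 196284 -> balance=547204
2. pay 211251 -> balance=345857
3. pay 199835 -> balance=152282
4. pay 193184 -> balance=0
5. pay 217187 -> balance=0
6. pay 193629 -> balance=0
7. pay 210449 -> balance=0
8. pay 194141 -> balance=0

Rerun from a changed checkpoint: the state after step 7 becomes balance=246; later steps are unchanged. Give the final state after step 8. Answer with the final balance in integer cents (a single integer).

0

state after step 7 := balance=246
8. pay 194141 -> balance=0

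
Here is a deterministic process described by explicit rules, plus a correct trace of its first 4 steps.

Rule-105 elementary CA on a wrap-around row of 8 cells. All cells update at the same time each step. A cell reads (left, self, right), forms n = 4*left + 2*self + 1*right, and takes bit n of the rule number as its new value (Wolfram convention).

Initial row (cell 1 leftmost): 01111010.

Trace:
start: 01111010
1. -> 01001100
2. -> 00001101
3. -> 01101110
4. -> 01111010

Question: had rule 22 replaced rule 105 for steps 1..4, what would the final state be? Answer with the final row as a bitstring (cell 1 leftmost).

(re-executing steps 1..4 under rule 22; state before step 1: 01111010)
1. -> 10000011
2. -> 01000100
3. -> 11101110
4. -> 00000000

00000000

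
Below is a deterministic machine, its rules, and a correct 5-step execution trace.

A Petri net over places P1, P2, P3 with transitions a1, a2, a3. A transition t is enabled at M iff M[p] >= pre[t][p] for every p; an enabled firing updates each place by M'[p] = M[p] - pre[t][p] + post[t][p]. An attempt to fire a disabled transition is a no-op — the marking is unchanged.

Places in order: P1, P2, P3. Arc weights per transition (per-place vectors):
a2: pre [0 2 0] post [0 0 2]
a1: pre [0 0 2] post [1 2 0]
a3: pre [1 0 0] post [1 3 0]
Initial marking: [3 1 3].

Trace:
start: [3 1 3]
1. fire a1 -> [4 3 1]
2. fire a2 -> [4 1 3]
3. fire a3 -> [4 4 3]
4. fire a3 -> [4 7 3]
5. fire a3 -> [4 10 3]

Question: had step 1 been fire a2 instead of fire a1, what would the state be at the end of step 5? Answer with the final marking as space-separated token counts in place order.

3 10 3

(re-executing from step 1 with the substitution; state before step 1: [3 1 3])
1. fire a2 -> [3 1 3]
2. fire a2 -> [3 1 3]
3. fire a3 -> [3 4 3]
4. fire a3 -> [3 7 3]
5. fire a3 -> [3 10 3]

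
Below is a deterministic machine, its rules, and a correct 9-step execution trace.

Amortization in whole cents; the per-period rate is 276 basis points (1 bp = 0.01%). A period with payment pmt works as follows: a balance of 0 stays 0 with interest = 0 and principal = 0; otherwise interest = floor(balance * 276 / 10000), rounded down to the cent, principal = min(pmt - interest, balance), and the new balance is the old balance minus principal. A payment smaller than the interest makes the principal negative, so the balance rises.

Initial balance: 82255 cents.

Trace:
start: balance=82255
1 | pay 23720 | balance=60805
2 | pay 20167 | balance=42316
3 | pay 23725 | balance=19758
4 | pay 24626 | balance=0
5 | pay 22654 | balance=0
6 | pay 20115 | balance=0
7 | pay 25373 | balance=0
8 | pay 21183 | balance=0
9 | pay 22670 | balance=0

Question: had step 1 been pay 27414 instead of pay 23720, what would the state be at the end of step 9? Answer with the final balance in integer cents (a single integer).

(re-executing from step 1 with the substitution; state before step 1: balance=82255)
1 | pay 27414 | balance=57111
2 | pay 20167 | balance=38520
3 | pay 23725 | balance=15858
4 | pay 24626 | balance=0
5 | pay 22654 | balance=0
6 | pay 20115 | balance=0
7 | pay 25373 | balance=0
8 | pay 21183 | balance=0
9 | pay 22670 | balance=0

0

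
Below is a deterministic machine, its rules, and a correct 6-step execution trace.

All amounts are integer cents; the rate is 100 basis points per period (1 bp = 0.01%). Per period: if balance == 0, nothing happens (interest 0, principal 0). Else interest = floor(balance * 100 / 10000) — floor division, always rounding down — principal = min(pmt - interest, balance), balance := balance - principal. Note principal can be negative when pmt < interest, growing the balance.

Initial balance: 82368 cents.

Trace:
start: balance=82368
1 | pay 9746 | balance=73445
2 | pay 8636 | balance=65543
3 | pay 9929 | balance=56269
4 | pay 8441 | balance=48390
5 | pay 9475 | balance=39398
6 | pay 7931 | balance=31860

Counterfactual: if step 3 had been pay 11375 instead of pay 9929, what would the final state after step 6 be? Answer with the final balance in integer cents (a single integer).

30372

(re-executing from step 3 with the substitution; state before step 3: balance=65543)
3 | pay 11375 | balance=54823
4 | pay 8441 | balance=46930
5 | pay 9475 | balance=37924
6 | pay 7931 | balance=30372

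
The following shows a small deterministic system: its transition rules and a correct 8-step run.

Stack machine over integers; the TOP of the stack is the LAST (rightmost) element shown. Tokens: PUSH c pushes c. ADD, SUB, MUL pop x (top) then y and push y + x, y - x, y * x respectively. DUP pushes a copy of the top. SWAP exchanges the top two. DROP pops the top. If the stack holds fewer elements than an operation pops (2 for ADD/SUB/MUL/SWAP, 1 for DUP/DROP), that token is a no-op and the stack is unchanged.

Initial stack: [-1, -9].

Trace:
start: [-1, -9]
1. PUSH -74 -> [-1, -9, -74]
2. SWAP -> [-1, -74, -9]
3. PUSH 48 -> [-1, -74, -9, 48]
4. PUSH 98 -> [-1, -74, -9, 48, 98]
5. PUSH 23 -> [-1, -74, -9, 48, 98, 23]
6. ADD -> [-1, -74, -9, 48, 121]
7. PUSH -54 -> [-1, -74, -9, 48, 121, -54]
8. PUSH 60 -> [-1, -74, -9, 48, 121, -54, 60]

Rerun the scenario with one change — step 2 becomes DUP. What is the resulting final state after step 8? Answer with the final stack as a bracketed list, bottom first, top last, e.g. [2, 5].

[-1, -9, -74, -74, 48, 121, -54, 60]

(re-executing from step 2 with the substitution; state before step 2: [-1, -9, -74])
2. DUP -> [-1, -9, -74, -74]
3. PUSH 48 -> [-1, -9, -74, -74, 48]
4. PUSH 98 -> [-1, -9, -74, -74, 48, 98]
5. PUSH 23 -> [-1, -9, -74, -74, 48, 98, 23]
6. ADD -> [-1, -9, -74, -74, 48, 121]
7. PUSH -54 -> [-1, -9, -74, -74, 48, 121, -54]
8. PUSH 60 -> [-1, -9, -74, -74, 48, 121, -54, 60]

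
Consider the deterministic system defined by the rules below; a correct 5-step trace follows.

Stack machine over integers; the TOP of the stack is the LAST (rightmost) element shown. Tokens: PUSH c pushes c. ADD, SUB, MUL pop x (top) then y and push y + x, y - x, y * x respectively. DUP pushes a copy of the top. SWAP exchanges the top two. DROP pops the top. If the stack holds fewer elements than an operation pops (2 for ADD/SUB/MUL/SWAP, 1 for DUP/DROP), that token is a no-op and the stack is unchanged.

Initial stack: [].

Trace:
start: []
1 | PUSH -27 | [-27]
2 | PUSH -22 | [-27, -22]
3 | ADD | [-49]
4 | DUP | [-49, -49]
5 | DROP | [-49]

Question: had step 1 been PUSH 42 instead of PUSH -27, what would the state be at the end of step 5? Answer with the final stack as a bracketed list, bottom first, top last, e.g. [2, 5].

[20]

(re-executing from step 1 with the substitution; state before step 1: [])
1 | PUSH 42 | [42]
2 | PUSH -22 | [42, -22]
3 | ADD | [20]
4 | DUP | [20, 20]
5 | DROP | [20]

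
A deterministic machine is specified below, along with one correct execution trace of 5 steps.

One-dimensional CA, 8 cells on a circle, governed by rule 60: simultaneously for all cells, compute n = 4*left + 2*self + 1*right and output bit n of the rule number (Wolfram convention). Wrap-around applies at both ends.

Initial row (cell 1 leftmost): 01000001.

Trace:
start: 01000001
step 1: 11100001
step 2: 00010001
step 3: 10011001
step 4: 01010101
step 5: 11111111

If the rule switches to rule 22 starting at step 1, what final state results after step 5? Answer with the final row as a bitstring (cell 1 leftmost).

(re-executing steps 1..5 under rule 22; state before step 1: 01000001)
step 1: 01100011
step 2: 00010100
step 3: 00110110
step 4: 01000001
step 5: 01100011

01100011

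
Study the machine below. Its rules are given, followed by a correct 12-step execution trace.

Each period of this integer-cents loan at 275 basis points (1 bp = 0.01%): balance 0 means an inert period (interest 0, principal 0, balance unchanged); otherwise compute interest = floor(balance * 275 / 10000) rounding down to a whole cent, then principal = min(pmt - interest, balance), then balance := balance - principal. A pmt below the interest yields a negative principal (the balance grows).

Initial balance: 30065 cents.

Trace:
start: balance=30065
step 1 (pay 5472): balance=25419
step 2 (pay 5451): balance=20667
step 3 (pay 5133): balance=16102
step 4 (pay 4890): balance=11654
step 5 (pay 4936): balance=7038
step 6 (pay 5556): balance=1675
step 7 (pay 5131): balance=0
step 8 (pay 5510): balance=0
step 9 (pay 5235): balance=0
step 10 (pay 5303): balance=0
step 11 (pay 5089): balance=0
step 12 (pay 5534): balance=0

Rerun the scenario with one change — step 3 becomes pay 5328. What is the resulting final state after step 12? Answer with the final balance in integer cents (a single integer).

(re-executing from step 3 with the substitution; state before step 3: balance=20667)
step 3 (pay 5328): balance=15907
step 4 (pay 4890): balance=11454
step 5 (pay 4936): balance=6832
step 6 (pay 5556): balance=1463
step 7 (pay 5131): balance=0
step 8 (pay 5510): balance=0
step 9 (pay 5235): balance=0
step 10 (pay 5303): balance=0
step 11 (pay 5089): balance=0
step 12 (pay 5534): balance=0

0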